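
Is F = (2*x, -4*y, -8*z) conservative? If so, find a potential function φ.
Yes, F is conservative. φ = x**2 - 2*y**2 - 4*z**2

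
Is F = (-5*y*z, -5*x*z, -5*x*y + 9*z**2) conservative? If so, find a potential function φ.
Yes, F is conservative. φ = z*(-5*x*y + 3*z**2)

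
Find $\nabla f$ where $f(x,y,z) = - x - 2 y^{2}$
(-1, -4*y, 0)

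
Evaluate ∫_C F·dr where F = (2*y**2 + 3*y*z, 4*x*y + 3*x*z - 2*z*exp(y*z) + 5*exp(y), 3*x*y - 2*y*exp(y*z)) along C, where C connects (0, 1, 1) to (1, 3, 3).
-2*exp(9) - 3*E + 45 + 5*exp(3)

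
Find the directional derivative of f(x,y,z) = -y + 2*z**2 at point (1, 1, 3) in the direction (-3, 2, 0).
-2*sqrt(13)/13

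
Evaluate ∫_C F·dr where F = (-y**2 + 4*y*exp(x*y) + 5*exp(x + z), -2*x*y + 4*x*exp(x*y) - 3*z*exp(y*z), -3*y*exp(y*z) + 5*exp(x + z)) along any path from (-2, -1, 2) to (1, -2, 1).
-11 + 4*exp(-2) + exp(2)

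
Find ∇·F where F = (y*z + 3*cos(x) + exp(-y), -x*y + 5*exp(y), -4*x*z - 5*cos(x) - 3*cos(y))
-5*x + 5*exp(y) - 3*sin(x)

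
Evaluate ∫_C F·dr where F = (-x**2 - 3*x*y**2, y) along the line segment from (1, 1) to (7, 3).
-494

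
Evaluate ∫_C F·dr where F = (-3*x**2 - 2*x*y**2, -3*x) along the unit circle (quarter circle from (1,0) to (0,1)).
3/2 - 3*pi/4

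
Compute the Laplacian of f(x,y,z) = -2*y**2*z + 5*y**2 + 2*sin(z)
-4*z - 2*sin(z) + 10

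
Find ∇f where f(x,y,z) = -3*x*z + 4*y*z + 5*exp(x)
(-3*z + 5*exp(x), 4*z, -3*x + 4*y)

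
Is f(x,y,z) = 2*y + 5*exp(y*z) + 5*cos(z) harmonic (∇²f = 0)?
No, ∇²f = 5*y**2*exp(y*z) + 5*z**2*exp(y*z) - 5*cos(z)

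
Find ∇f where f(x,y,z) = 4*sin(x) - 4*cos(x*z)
(4*z*sin(x*z) + 4*cos(x), 0, 4*x*sin(x*z))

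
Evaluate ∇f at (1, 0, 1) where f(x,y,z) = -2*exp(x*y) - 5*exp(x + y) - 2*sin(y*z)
(-5*E, -5*E - 4, 0)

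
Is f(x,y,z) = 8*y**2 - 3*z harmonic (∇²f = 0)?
No, ∇²f = 16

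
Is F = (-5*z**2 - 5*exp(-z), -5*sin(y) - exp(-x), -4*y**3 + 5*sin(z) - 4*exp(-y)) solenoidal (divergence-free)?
No, ∇·F = -5*cos(y) + 5*cos(z)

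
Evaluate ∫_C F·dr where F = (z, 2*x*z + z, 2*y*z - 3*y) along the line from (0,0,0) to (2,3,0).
0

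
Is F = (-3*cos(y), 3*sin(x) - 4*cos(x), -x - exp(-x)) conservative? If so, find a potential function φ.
No, ∇×F = (0, 1 - exp(-x), 4*sin(x) - 3*sin(y) + 3*cos(x)) ≠ 0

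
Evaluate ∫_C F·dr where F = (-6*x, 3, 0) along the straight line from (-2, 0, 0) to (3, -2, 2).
-21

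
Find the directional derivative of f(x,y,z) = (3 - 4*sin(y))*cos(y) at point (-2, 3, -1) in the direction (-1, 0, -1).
0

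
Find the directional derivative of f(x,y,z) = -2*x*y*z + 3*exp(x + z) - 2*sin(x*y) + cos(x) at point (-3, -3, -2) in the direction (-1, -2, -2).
-sin(3)/3 - 3*exp(-5) - 6*cos(9) + 24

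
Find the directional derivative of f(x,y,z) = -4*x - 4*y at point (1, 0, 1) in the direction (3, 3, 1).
-24*sqrt(19)/19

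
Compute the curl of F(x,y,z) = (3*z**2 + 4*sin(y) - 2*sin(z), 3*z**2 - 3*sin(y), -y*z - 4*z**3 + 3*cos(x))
(-7*z, 6*z + 3*sin(x) - 2*cos(z), -4*cos(y))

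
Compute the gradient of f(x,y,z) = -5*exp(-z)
(0, 0, 5*exp(-z))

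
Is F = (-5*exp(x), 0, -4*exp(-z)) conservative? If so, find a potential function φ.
Yes, F is conservative. φ = -5*exp(x) + 4*exp(-z)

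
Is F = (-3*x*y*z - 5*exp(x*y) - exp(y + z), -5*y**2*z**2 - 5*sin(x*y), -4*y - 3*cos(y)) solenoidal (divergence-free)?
No, ∇·F = -5*x*cos(x*y) - 10*y*z**2 - 3*y*z - 5*y*exp(x*y)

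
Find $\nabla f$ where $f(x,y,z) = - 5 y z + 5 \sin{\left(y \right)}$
(0, -5*z + 5*cos(y), -5*y)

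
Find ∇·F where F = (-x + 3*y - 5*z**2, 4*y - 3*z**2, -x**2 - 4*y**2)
3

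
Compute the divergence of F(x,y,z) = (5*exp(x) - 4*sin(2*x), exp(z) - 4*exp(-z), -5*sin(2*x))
5*exp(x) - 8*cos(2*x)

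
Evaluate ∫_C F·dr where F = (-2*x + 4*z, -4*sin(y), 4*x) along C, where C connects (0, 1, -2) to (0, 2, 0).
-4*cos(1) + 4*cos(2)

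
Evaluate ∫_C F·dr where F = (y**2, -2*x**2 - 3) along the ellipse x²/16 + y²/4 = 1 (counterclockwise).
0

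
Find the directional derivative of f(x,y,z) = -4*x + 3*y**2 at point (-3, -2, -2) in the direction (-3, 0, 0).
4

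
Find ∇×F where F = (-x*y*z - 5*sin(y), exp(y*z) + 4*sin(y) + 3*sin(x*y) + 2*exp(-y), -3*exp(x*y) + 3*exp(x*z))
(-3*x*exp(x*y) - y*exp(y*z), -x*y + 3*y*exp(x*y) - 3*z*exp(x*z), x*z + 3*y*cos(x*y) + 5*cos(y))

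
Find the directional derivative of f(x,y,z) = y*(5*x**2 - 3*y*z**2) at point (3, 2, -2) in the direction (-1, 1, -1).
-37*sqrt(3)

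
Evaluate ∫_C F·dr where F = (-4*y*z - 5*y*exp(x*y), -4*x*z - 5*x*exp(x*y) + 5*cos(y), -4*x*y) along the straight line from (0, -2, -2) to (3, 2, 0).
-5*exp(6) + 5 + 10*sin(2)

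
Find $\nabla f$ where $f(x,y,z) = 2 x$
(2, 0, 0)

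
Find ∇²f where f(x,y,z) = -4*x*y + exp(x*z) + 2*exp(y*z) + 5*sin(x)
x**2*exp(x*z) + 2*y**2*exp(y*z) + z**2*exp(x*z) + 2*z**2*exp(y*z) - 5*sin(x)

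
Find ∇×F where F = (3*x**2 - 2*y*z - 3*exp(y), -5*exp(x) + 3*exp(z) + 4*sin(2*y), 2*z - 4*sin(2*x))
(-3*exp(z), -2*y + 8*cos(2*x), 2*z - 5*exp(x) + 3*exp(y))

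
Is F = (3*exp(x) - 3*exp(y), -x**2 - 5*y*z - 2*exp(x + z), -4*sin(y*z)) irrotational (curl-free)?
No, ∇×F = (5*y - 4*z*cos(y*z) + 2*exp(x + z), 0, -2*x + 3*exp(y) - 2*exp(x + z))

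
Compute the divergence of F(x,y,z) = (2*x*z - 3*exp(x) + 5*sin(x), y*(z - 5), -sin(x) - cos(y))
3*z - 3*exp(x) + 5*cos(x) - 5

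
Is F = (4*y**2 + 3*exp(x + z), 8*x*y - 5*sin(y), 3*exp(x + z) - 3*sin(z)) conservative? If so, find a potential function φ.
Yes, F is conservative. φ = 4*x*y**2 + 3*exp(x + z) + 5*cos(y) + 3*cos(z)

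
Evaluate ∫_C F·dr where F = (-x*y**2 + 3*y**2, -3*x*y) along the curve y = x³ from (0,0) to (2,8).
-992/7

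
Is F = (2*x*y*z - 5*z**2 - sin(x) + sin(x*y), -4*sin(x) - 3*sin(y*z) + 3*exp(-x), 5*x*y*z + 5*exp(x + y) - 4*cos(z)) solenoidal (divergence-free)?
No, ∇·F = 5*x*y + 2*y*z + y*cos(x*y) - 3*z*cos(y*z) + 4*sin(z) - cos(x)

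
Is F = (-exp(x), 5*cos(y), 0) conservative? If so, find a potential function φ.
Yes, F is conservative. φ = -exp(x) + 5*sin(y)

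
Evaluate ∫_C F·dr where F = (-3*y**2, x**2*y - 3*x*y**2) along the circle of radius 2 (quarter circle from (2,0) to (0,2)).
20 - 3*pi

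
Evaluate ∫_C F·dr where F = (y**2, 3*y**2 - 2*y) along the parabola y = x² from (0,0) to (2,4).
272/5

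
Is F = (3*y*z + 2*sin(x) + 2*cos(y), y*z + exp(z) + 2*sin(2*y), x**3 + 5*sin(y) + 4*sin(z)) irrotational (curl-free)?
No, ∇×F = (-y - exp(z) + 5*cos(y), -3*x**2 + 3*y, -3*z + 2*sin(y))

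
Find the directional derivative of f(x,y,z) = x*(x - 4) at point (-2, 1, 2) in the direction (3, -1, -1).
-24*sqrt(11)/11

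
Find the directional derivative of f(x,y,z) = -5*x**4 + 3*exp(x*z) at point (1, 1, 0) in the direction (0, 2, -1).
-3*sqrt(5)/5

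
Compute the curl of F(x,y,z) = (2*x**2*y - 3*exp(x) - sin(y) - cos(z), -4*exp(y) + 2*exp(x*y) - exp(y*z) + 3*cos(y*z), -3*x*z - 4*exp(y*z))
(y*exp(y*z) + 3*y*sin(y*z) - 4*z*exp(y*z), 3*z + sin(z), -2*x**2 + 2*y*exp(x*y) + cos(y))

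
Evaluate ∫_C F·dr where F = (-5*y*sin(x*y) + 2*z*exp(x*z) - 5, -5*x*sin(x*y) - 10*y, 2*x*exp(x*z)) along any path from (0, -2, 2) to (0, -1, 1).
15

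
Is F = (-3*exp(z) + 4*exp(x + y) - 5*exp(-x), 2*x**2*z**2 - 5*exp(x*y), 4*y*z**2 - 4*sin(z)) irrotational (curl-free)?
No, ∇×F = (4*z*(-x**2 + z), -3*exp(z), 4*x*z**2 - 5*y*exp(x*y) - 4*exp(x + y))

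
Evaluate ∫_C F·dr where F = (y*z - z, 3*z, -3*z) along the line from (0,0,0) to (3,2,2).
1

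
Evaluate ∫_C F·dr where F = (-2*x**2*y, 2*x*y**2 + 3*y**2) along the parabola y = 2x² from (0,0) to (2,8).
37504/35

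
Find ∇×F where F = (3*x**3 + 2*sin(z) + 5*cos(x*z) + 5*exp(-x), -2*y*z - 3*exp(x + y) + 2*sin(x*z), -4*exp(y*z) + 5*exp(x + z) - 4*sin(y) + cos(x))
(-2*x*cos(x*z) + 2*y - 4*z*exp(y*z) - 4*cos(y), -5*x*sin(x*z) - 5*exp(x + z) + sin(x) + 2*cos(z), 2*z*cos(x*z) - 3*exp(x + y))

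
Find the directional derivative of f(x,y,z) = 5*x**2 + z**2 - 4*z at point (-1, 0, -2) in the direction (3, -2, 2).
-46*sqrt(17)/17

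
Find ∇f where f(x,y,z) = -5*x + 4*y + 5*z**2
(-5, 4, 10*z)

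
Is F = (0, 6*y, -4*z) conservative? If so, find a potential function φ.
Yes, F is conservative. φ = 3*y**2 - 2*z**2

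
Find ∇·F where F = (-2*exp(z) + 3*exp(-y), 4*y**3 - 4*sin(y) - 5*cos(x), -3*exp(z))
12*y**2 - 3*exp(z) - 4*cos(y)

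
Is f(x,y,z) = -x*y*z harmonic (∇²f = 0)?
Yes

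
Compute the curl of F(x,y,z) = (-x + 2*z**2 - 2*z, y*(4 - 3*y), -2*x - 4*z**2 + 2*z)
(0, 4*z, 0)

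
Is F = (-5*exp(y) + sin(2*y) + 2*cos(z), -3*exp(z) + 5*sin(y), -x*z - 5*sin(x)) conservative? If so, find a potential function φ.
No, ∇×F = (3*exp(z), z - 2*sin(z) + 5*cos(x), 5*exp(y) - 2*cos(2*y)) ≠ 0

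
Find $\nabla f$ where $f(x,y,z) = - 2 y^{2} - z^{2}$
(0, -4*y, -2*z)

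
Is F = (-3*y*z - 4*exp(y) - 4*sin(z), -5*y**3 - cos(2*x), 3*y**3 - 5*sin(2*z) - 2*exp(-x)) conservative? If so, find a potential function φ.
No, ∇×F = (9*y**2, -3*y - 4*cos(z) - 2*exp(-x), 3*z + 4*exp(y) + 2*sin(2*x)) ≠ 0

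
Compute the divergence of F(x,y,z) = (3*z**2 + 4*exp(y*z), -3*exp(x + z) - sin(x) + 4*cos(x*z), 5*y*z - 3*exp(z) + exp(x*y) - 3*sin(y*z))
-3*y*cos(y*z) + 5*y - 3*exp(z)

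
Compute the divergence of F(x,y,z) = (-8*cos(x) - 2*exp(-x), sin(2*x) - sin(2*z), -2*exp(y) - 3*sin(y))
8*sin(x) + 2*exp(-x)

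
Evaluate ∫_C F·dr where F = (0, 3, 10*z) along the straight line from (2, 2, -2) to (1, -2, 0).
-32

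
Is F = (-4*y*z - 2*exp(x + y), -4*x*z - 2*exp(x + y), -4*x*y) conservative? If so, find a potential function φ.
Yes, F is conservative. φ = -4*x*y*z - 2*exp(x + y)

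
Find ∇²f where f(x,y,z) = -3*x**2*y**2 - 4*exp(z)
-6*x**2 - 6*y**2 - 4*exp(z)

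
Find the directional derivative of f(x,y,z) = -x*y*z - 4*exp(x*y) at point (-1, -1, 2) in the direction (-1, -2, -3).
3*sqrt(14)*(-4*E - 1)/14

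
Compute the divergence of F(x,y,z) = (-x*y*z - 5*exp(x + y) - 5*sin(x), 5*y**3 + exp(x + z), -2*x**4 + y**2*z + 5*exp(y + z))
16*y**2 - y*z - 5*exp(x + y) + 5*exp(y + z) - 5*cos(x)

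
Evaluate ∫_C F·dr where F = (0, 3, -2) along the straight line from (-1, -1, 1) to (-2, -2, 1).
-3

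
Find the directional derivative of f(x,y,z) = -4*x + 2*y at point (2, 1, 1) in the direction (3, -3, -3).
-2*sqrt(3)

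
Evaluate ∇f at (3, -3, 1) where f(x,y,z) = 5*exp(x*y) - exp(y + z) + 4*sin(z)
(-15*exp(-9), (15 - exp(7))*exp(-9), -exp(-2) + 4*cos(1))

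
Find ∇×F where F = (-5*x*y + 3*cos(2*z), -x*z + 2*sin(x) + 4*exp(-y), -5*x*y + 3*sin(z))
(-4*x, 5*y - 6*sin(2*z), 5*x - z + 2*cos(x))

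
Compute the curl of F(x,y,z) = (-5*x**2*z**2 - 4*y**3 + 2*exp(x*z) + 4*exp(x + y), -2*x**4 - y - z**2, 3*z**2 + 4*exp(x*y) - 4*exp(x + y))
(4*x*exp(x*y) + 2*z - 4*exp(x + y), -10*x**2*z + 2*x*exp(x*z) - 4*y*exp(x*y) + 4*exp(x + y), -8*x**3 + 12*y**2 - 4*exp(x + y))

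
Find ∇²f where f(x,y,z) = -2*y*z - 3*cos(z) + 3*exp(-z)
3*cos(z) + 3*exp(-z)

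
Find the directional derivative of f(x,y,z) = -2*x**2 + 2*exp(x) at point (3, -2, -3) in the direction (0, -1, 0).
0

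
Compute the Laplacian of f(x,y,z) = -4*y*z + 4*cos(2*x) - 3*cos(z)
-16*cos(2*x) + 3*cos(z)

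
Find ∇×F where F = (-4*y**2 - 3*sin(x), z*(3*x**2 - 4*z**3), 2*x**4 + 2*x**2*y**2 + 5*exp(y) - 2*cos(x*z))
(4*x**2*y - 3*x**2 + 16*z**3 + 5*exp(y), -8*x**3 - 4*x*y**2 - 2*z*sin(x*z), 6*x*z + 8*y)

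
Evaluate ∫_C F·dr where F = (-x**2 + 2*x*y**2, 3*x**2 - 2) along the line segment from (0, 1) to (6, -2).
-120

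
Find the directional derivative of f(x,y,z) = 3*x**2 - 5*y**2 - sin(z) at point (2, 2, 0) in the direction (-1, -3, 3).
45*sqrt(19)/19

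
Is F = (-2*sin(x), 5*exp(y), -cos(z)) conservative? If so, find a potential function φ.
Yes, F is conservative. φ = 5*exp(y) - sin(z) + 2*cos(x)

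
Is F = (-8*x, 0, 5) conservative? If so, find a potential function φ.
Yes, F is conservative. φ = -4*x**2 + 5*z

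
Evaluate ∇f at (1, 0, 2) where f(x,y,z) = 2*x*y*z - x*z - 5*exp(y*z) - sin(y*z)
(-2, -8, -1)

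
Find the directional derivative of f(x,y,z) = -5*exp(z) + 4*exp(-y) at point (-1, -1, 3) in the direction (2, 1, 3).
sqrt(14)*E*(-15*exp(2) - 4)/14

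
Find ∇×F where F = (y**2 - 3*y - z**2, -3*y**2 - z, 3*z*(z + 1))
(1, -2*z, 3 - 2*y)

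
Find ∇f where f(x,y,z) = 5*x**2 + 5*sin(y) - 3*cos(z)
(10*x, 5*cos(y), 3*sin(z))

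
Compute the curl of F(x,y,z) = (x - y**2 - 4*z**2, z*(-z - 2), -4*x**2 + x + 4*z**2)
(2*z + 2, 8*x - 8*z - 1, 2*y)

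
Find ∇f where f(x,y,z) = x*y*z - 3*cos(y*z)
(y*z, z*(x + 3*sin(y*z)), y*(x + 3*sin(y*z)))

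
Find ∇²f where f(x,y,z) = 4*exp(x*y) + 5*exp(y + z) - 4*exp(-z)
4*x**2*exp(x*y) + 4*y**2*exp(x*y) + 10*exp(y + z) - 4*exp(-z)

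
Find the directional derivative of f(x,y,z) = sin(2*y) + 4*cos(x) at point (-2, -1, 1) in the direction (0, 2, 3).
4*sqrt(13)*cos(2)/13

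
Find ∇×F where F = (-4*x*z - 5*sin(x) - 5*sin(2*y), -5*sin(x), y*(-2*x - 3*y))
(-2*x - 6*y, -4*x + 2*y, -5*cos(x) + 10*cos(2*y))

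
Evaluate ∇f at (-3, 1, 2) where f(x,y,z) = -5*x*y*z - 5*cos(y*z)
(-10, 10*sin(2) + 30, 5*sin(2) + 15)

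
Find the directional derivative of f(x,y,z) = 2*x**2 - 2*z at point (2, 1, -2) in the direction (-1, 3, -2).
-2*sqrt(14)/7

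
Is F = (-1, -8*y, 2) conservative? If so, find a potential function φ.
Yes, F is conservative. φ = -x - 4*y**2 + 2*z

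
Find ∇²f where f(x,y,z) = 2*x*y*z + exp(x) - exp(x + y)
exp(x) - 2*exp(x + y)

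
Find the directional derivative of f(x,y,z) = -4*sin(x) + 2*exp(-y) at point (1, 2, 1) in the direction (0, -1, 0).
2*exp(-2)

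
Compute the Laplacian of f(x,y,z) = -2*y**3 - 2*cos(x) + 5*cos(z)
-12*y + 2*cos(x) - 5*cos(z)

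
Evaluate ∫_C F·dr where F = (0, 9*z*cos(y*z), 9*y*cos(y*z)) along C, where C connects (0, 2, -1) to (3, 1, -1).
-9*sin(1) + 9*sin(2)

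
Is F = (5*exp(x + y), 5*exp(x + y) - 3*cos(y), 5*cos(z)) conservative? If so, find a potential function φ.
Yes, F is conservative. φ = 5*exp(x + y) - 3*sin(y) + 5*sin(z)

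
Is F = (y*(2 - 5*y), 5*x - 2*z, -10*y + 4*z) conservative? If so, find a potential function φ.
No, ∇×F = (-8, 0, 10*y + 3) ≠ 0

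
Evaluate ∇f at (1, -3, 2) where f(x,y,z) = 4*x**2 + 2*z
(8, 0, 2)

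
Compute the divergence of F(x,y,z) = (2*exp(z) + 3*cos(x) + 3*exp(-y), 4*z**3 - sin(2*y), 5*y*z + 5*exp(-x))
5*y - 3*sin(x) - 2*cos(2*y)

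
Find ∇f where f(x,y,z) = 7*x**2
(14*x, 0, 0)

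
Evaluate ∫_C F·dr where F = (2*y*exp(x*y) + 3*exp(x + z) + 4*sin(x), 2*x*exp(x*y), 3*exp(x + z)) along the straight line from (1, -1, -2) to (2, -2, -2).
-5*exp(-1) + 2*exp(-4) - 4*cos(2) + 4*cos(1) + 3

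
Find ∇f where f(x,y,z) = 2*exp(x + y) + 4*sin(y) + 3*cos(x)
(2*exp(x + y) - 3*sin(x), 2*exp(x + y) + 4*cos(y), 0)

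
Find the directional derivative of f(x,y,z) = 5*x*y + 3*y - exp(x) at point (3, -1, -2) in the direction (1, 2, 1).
sqrt(6)*(31 - exp(3))/6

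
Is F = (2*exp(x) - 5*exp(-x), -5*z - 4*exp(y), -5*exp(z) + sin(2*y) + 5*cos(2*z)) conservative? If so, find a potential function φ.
No, ∇×F = (2*cos(2*y) + 5, 0, 0) ≠ 0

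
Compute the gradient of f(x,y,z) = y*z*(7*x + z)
(7*y*z, z*(7*x + z), y*(7*x + 2*z))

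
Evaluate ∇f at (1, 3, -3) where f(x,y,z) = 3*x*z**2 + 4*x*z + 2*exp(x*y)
(15 + 6*exp(3), 2*exp(3), -14)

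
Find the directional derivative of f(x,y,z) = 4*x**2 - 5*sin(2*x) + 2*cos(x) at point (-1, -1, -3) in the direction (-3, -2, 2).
6*sqrt(17)*(5*cos(2) - sin(1) + 4)/17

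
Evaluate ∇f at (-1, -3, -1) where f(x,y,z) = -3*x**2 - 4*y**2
(6, 24, 0)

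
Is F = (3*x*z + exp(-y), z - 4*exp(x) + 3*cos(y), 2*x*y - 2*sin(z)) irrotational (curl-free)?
No, ∇×F = (2*x - 1, 3*x - 2*y, -4*exp(x) + exp(-y))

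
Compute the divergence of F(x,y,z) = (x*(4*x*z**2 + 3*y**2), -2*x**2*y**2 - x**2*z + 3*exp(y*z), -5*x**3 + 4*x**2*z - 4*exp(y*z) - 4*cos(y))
-4*x**2*y + 4*x**2 + 8*x*z**2 + 3*y**2 - 4*y*exp(y*z) + 3*z*exp(y*z)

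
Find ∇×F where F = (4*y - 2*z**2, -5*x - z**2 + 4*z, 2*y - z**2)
(2*z - 2, -4*z, -9)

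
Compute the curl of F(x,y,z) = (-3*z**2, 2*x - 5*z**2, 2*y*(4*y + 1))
(16*y + 10*z + 2, -6*z, 2)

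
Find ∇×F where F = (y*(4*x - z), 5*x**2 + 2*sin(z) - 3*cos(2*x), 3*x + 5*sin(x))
(-2*cos(z), -y - 5*cos(x) - 3, 6*x + z + 6*sin(2*x))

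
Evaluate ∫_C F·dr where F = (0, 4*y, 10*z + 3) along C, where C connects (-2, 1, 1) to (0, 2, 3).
52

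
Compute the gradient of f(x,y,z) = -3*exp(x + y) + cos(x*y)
(-y*sin(x*y) - 3*exp(x + y), -x*sin(x*y) - 3*exp(x + y), 0)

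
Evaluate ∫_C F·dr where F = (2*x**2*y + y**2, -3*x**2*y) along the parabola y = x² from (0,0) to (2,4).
-224/5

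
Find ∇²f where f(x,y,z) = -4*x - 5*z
0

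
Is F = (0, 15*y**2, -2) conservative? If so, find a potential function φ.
Yes, F is conservative. φ = 5*y**3 - 2*z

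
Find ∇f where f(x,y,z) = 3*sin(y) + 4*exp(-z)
(0, 3*cos(y), -4*exp(-z))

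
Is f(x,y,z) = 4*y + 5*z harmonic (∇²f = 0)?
Yes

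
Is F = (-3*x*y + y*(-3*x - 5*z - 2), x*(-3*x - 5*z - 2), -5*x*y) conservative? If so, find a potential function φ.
Yes, F is conservative. φ = x*y*(-3*x - 5*z - 2)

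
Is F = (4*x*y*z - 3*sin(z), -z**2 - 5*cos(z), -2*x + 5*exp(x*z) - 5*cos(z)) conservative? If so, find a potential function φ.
No, ∇×F = (2*z - 5*sin(z), 4*x*y - 5*z*exp(x*z) - 3*cos(z) + 2, -4*x*z) ≠ 0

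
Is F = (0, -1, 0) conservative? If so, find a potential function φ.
Yes, F is conservative. φ = -y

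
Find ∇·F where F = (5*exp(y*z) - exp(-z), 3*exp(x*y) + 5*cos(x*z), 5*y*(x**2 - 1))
3*x*exp(x*y)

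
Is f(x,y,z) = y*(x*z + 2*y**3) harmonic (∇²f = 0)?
No, ∇²f = 24*y**2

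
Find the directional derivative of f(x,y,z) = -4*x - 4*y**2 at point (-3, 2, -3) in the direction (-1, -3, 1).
52*sqrt(11)/11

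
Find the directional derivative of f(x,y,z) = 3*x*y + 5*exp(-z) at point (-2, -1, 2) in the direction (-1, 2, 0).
-9*sqrt(5)/5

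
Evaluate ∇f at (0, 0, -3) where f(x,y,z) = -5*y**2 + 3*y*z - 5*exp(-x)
(5, -9, 0)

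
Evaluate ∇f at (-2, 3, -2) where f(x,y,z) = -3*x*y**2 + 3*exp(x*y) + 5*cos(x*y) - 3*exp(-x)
(-27 + 15*sin(6) + 9*exp(-6) + 3*exp(2), -6*exp(-6) - 10*sin(6) + 36, 0)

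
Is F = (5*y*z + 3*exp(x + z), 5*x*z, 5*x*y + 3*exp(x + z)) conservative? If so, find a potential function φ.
Yes, F is conservative. φ = 5*x*y*z + 3*exp(x + z)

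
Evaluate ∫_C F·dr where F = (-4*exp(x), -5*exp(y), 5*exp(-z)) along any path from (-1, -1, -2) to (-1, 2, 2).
-(5 - 5*E)*exp(-2)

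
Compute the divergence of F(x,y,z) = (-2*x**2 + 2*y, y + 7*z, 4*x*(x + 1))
1 - 4*x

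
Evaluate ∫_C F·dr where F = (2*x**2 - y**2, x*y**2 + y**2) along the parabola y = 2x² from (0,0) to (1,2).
506/105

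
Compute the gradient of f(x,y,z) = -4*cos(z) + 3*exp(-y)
(0, -3*exp(-y), 4*sin(z))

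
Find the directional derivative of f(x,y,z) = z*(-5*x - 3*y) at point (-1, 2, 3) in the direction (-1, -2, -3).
18*sqrt(14)/7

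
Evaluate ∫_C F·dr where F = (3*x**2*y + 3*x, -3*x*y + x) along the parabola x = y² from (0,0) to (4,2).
2612/21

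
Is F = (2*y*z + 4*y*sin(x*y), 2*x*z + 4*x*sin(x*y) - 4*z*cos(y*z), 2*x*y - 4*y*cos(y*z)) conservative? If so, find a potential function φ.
Yes, F is conservative. φ = 2*x*y*z - 4*sin(y*z) - 4*cos(x*y)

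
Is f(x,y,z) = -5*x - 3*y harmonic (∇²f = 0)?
Yes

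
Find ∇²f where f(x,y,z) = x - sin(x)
sin(x)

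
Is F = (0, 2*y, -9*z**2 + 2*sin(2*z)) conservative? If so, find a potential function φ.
Yes, F is conservative. φ = y**2 - 3*z**3 - cos(2*z)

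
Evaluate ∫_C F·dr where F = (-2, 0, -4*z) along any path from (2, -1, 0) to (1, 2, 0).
2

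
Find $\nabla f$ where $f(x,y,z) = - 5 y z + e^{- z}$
(0, -5*z, -5*y - exp(-z))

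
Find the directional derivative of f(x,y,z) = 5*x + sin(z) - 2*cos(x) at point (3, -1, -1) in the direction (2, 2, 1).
cos(1)/3 + 4*sin(3)/3 + 10/3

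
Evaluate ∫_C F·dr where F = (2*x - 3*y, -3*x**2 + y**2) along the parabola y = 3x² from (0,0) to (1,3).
5/2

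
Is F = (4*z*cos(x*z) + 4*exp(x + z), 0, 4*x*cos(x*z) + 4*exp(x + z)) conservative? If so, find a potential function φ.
Yes, F is conservative. φ = 4*exp(x + z) + 4*sin(x*z)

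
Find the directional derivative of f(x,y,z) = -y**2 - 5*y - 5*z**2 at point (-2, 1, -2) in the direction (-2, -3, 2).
61*sqrt(17)/17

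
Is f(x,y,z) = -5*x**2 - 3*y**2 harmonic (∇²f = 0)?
No, ∇²f = -16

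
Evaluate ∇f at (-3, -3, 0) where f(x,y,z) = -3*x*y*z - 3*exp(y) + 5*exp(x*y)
(-15*exp(9), 3*(-5*exp(12) - 1)*exp(-3), -27)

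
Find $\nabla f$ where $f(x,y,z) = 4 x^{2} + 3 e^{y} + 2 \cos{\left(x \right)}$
(8*x - 2*sin(x), 3*exp(y), 0)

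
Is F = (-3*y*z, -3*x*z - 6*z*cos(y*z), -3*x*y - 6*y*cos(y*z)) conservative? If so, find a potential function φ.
Yes, F is conservative. φ = -3*x*y*z - 6*sin(y*z)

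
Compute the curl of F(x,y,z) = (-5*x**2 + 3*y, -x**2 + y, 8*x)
(0, -8, -2*x - 3)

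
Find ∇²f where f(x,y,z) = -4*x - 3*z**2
-6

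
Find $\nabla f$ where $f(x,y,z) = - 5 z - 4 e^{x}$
(-4*exp(x), 0, -5)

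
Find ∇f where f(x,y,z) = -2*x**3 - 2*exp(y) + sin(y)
(-6*x**2, -2*exp(y) + cos(y), 0)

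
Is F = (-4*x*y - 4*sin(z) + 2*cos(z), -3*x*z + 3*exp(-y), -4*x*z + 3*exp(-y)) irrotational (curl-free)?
No, ∇×F = (3*x - 3*exp(-y), 4*z - 2*sin(z) - 4*cos(z), 4*x - 3*z)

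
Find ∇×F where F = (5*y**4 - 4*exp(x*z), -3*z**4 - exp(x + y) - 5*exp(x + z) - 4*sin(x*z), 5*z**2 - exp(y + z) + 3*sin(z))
(4*x*cos(x*z) + 12*z**3 + 5*exp(x + z) - exp(y + z), -4*x*exp(x*z), -20*y**3 - 4*z*cos(x*z) - exp(x + y) - 5*exp(x + z))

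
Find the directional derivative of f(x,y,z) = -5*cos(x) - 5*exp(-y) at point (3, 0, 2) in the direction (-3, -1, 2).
-5*sqrt(14)*(3*sin(3) + 1)/14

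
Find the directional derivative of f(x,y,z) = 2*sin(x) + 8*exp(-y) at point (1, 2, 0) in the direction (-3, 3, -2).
-3*sqrt(22)*(exp(2)*cos(1) + 4)*exp(-2)/11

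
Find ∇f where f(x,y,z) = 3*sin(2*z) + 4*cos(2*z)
(0, 0, -8*sin(2*z) + 6*cos(2*z))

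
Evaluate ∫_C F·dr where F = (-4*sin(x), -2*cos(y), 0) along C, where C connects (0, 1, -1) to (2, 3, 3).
-4 + 4*cos(2) - 2*sin(3) + 2*sin(1)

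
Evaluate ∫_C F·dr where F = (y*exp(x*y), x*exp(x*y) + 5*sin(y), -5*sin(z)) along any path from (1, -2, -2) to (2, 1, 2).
-5*cos(1) + 5*cos(2) + 2*sinh(2)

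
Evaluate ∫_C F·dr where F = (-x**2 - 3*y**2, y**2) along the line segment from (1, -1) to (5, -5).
-620/3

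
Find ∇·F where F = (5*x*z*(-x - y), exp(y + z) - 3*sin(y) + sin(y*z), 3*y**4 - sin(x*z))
-10*x*z - x*cos(x*z) - 5*y*z + z*cos(y*z) + exp(y + z) - 3*cos(y)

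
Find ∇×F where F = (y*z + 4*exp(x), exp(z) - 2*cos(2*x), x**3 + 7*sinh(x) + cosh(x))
(-exp(z), -3*x**2 + y - sinh(x) - 7*cosh(x), -z + 4*sin(2*x))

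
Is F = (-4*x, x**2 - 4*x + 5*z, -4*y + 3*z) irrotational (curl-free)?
No, ∇×F = (-9, 0, 2*x - 4)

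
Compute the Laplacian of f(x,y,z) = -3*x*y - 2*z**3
-12*z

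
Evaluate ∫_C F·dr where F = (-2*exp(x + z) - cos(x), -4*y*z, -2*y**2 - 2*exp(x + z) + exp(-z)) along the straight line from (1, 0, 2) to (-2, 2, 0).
-1 - exp(-2) + sin(1) + sin(2) + 2*exp(3)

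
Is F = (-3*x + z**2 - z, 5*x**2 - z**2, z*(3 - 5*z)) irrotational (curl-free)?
No, ∇×F = (2*z, 2*z - 1, 10*x)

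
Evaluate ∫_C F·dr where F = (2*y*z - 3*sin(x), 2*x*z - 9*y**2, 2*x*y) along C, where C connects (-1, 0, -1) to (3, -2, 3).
-12 + 3*cos(3) - 3*cos(1)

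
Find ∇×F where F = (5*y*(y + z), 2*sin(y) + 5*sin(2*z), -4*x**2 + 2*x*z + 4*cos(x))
(-10*cos(2*z), 8*x + 5*y - 2*z + 4*sin(x), -10*y - 5*z)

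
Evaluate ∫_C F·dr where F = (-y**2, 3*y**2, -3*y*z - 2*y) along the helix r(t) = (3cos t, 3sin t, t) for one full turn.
18*pi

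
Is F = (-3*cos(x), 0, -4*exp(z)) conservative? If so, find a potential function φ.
Yes, F is conservative. φ = -4*exp(z) - 3*sin(x)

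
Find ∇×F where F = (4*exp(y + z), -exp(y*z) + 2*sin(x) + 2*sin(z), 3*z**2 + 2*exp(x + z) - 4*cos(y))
(y*exp(y*z) + 4*sin(y) - 2*cos(z), -2*exp(x + z) + 4*exp(y + z), -4*exp(y + z) + 2*cos(x))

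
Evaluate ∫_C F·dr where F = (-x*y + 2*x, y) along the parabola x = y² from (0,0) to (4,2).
26/5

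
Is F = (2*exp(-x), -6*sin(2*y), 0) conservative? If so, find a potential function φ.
Yes, F is conservative. φ = 3*cos(2*y) - 2*exp(-x)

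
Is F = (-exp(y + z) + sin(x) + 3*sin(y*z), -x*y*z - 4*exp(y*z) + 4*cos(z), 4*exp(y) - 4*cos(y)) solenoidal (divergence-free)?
No, ∇·F = -x*z - 4*z*exp(y*z) + cos(x)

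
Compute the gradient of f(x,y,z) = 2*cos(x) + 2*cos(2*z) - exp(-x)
(-2*sin(x) + exp(-x), 0, -4*sin(2*z))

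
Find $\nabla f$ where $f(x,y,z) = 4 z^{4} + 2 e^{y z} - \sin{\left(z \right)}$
(0, 2*z*exp(y*z), 2*y*exp(y*z) + 16*z**3 - cos(z))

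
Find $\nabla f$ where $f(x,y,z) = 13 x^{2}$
(26*x, 0, 0)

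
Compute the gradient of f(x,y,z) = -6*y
(0, -6, 0)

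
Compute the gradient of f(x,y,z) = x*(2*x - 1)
(4*x - 1, 0, 0)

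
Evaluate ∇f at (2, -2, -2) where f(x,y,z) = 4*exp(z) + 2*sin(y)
(0, 2*cos(2), 4*exp(-2))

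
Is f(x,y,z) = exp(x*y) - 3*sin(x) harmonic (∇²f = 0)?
No, ∇²f = x**2*exp(x*y) + y**2*exp(x*y) + 3*sin(x)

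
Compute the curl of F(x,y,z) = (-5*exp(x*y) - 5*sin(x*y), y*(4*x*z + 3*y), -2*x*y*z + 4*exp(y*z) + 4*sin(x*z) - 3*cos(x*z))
(-4*x*y - 2*x*z + 4*z*exp(y*z), z*(2*y - 3*sin(x*z) - 4*cos(x*z)), 5*x*exp(x*y) + 5*x*cos(x*y) + 4*y*z)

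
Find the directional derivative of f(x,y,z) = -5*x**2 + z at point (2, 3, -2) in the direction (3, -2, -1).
-61*sqrt(14)/14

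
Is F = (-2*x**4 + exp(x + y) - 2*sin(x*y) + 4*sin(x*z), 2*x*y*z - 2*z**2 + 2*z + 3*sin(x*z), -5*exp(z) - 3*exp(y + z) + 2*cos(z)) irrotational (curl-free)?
No, ∇×F = (-2*x*y - 3*x*cos(x*z) + 4*z - 3*exp(y + z) - 2, 4*x*cos(x*z), 2*x*cos(x*y) + 2*y*z + 3*z*cos(x*z) - exp(x + y))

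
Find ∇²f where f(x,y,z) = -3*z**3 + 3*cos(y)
-18*z - 3*cos(y)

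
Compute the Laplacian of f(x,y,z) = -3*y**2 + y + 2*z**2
-2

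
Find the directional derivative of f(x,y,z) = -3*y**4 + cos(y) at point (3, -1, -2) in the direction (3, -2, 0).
-2*sqrt(13)*(sin(1) + 12)/13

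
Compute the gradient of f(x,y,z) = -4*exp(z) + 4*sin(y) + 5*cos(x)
(-5*sin(x), 4*cos(y), -4*exp(z))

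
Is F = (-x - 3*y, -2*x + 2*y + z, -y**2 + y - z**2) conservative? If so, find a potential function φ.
No, ∇×F = (-2*y, 0, 1) ≠ 0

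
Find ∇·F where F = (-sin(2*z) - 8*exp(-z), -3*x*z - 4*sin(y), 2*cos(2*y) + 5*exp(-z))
-4*cos(y) - 5*exp(-z)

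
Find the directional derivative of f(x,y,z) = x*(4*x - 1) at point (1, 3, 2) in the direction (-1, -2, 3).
-sqrt(14)/2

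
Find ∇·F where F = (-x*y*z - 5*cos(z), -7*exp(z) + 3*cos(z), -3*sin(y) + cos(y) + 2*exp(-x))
-y*z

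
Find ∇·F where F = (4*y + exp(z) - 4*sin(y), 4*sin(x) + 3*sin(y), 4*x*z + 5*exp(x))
4*x + 3*cos(y)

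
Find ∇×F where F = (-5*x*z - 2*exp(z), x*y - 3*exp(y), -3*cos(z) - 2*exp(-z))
(0, -5*x - 2*exp(z), y)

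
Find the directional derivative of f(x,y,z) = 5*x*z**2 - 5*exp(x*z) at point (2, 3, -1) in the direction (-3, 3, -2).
5*sqrt(22)*(1 + 5*exp(2))*exp(-2)/22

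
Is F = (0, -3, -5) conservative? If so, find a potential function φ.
Yes, F is conservative. φ = -3*y - 5*z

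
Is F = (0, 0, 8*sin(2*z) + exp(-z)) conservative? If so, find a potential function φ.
Yes, F is conservative. φ = -4*cos(2*z) - exp(-z)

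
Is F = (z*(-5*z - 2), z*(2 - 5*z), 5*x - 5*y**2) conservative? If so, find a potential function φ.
No, ∇×F = (-10*y + 10*z - 2, -10*z - 7, 0) ≠ 0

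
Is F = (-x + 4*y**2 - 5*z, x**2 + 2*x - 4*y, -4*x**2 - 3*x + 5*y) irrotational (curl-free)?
No, ∇×F = (5, 8*x - 2, 2*x - 8*y + 2)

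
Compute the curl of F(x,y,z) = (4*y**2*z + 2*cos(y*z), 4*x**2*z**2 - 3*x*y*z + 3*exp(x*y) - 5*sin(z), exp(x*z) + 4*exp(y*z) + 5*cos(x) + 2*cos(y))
(-8*x**2*z + 3*x*y + 4*z*exp(y*z) - 2*sin(y) + 5*cos(z), 4*y**2 - 2*y*sin(y*z) - z*exp(x*z) + 5*sin(x), 8*x*z**2 - 11*y*z + 3*y*exp(x*y) + 2*z*sin(y*z))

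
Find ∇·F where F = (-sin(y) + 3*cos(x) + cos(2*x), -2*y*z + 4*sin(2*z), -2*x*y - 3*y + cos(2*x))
-2*z - 3*sin(x) - 2*sin(2*x)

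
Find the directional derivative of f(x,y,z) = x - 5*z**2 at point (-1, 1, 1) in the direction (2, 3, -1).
6*sqrt(14)/7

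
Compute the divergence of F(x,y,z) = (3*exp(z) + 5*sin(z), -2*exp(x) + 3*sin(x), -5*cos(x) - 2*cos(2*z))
4*sin(2*z)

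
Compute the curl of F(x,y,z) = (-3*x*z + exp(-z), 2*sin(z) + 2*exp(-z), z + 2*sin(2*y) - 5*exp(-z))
(4*cos(2*y) - 2*cos(z) + 2*exp(-z), -3*x - exp(-z), 0)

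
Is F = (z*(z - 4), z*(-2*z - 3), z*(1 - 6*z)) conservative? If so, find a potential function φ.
No, ∇×F = (4*z + 3, 2*z - 4, 0) ≠ 0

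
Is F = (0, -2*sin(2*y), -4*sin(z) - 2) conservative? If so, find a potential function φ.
Yes, F is conservative. φ = -2*z + cos(2*y) + 4*cos(z)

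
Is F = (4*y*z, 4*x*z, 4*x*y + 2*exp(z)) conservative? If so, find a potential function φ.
Yes, F is conservative. φ = 4*x*y*z + 2*exp(z)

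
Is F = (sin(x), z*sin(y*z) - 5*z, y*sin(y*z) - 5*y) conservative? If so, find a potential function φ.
Yes, F is conservative. φ = -5*y*z - cos(x) - cos(y*z)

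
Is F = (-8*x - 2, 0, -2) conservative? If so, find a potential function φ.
Yes, F is conservative. φ = -4*x**2 - 2*x - 2*z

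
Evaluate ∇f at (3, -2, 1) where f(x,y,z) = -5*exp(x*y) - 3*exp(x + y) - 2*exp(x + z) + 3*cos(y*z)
((-2*exp(10) - 3*exp(7) + 10)*exp(-6), -3*E - 15*exp(-6) + 3*sin(2), -2*exp(4) - 6*sin(2))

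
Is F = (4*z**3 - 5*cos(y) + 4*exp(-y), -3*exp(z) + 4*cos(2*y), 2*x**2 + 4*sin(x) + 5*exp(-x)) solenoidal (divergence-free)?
No, ∇·F = -8*sin(2*y)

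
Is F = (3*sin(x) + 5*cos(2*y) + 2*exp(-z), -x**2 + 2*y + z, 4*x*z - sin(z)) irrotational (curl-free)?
No, ∇×F = (-1, -4*z - 2*exp(-z), -2*x + 10*sin(2*y))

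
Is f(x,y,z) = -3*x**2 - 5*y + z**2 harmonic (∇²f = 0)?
No, ∇²f = -4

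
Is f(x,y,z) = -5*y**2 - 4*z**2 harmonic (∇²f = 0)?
No, ∇²f = -18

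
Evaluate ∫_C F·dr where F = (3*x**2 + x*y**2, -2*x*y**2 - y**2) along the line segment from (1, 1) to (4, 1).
141/2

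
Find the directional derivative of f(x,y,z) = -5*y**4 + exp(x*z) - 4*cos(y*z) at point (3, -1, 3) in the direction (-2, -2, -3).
sqrt(17)*(-15*exp(9) - 40 + 12*sin(3))/17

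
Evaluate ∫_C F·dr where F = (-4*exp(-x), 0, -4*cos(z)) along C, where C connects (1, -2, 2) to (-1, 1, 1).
4*(-1 + E*(-sin(1) + sin(2) + E))*exp(-1)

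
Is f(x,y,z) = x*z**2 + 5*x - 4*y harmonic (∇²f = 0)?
No, ∇²f = 2*x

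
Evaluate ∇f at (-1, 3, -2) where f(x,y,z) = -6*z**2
(0, 0, 24)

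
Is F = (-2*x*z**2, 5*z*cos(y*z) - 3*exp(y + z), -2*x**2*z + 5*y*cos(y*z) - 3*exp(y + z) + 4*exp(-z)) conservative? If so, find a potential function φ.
Yes, F is conservative. φ = -x**2*z**2 - 3*exp(y + z) + 5*sin(y*z) - 4*exp(-z)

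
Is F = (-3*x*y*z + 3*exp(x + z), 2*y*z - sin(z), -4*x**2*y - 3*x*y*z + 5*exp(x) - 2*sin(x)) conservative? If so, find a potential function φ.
No, ∇×F = (-4*x**2 - 3*x*z - 2*y + cos(z), 5*x*y + 3*y*z - 5*exp(x) + 3*exp(x + z) + 2*cos(x), 3*x*z) ≠ 0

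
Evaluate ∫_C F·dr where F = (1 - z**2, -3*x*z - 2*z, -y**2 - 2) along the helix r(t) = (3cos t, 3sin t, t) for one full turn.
13*pi*(-3*pi - 1)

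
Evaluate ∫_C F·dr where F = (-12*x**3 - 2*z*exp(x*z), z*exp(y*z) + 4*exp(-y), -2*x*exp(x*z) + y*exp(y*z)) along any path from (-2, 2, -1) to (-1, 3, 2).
-4*exp(-3) + exp(-2) + 2*exp(2) + 45 + exp(6)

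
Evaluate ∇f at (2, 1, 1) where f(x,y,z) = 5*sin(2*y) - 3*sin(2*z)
(0, 10*cos(2), -6*cos(2))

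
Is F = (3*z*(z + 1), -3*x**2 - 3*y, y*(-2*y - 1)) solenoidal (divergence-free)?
No, ∇·F = -3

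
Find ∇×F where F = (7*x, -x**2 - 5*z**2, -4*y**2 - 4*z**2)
(-8*y + 10*z, 0, -2*x)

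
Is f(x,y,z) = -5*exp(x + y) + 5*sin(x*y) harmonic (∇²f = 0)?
No, ∇²f = -5*x**2*sin(x*y) - 5*y**2*sin(x*y) - 10*exp(x + y)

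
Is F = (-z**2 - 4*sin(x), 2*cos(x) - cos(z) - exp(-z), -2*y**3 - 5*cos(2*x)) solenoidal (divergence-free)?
No, ∇·F = -4*cos(x)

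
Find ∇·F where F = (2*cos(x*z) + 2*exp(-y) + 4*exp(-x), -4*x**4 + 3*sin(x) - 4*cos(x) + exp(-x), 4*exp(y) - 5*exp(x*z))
-5*x*exp(x*z) - 2*z*sin(x*z) - 4*exp(-x)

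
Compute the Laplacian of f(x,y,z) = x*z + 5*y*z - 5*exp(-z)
-5*exp(-z)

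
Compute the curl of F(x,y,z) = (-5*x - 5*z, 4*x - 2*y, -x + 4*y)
(4, -4, 4)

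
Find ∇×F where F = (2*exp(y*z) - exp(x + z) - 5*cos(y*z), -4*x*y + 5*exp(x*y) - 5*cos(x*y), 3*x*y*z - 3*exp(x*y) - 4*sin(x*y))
(x*(3*z - 3*exp(x*y) - 4*cos(x*y)), -3*y*z + 3*y*exp(x*y) + 2*y*exp(y*z) + 5*y*sin(y*z) + 4*y*cos(x*y) - exp(x + z), 5*y*exp(x*y) + 5*y*sin(x*y) - 4*y - 2*z*exp(y*z) - 5*z*sin(y*z))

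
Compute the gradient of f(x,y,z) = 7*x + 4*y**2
(7, 8*y, 0)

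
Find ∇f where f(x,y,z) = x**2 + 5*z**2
(2*x, 0, 10*z)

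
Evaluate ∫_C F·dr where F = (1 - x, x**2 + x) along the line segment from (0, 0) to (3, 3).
12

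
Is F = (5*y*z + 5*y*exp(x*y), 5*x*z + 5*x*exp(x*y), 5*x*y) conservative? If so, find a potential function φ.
Yes, F is conservative. φ = 5*x*y*z + 5*exp(x*y)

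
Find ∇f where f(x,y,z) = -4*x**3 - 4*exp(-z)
(-12*x**2, 0, 4*exp(-z))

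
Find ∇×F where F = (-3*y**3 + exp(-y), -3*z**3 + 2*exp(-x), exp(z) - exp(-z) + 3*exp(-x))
(9*z**2, 3*exp(-x), 9*y**2 + exp(-y) - 2*exp(-x))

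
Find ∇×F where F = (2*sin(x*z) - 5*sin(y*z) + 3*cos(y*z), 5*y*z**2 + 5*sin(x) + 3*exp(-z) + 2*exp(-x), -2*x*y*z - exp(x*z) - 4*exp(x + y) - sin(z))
(-2*x*z - 10*y*z - 4*exp(x + y) + 3*exp(-z), 2*x*cos(x*z) + 2*y*z - 3*y*sin(y*z) - 5*y*cos(y*z) + z*exp(x*z) + 4*exp(x + y), 3*z*sin(y*z) + 5*z*cos(y*z) + 5*cos(x) - 2*exp(-x))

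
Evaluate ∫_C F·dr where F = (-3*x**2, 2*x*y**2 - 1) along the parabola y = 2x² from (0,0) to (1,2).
11/7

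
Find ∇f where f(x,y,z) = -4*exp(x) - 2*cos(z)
(-4*exp(x), 0, 2*sin(z))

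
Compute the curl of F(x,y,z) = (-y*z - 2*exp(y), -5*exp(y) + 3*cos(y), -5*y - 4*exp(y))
(-4*exp(y) - 5, -y, z + 2*exp(y))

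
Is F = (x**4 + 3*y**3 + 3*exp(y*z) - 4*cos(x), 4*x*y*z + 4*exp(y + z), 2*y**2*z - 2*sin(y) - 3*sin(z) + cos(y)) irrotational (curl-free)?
No, ∇×F = (-4*x*y + 4*y*z - 4*exp(y + z) - sin(y) - 2*cos(y), 3*y*exp(y*z), -9*y**2 + 4*y*z - 3*z*exp(y*z))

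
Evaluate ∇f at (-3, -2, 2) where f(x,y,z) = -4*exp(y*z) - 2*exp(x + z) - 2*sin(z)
(-2*exp(-1), -8*exp(-4), -2*exp(-1) + 8*exp(-4) - 2*cos(2))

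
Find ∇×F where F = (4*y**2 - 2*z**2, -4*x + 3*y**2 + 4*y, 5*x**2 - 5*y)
(-5, -10*x - 4*z, -8*y - 4)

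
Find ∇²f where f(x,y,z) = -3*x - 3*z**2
-6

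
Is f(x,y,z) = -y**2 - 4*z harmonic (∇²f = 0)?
No, ∇²f = -2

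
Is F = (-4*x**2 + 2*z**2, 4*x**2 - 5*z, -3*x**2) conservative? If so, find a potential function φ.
No, ∇×F = (5, 6*x + 4*z, 8*x) ≠ 0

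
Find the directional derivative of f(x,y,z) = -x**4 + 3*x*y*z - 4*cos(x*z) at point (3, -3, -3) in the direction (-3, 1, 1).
3*sqrt(11)*(63 - 16*sin(9))/11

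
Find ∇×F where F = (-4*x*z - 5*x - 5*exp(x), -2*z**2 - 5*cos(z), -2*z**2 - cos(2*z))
(4*z - 5*sin(z), -4*x, 0)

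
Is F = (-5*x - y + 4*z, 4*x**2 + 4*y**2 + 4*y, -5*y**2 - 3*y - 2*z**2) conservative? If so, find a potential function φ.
No, ∇×F = (-10*y - 3, 4, 8*x + 1) ≠ 0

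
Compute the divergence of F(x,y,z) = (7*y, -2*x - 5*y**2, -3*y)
-10*y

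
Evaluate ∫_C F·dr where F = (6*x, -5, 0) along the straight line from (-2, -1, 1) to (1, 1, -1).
-19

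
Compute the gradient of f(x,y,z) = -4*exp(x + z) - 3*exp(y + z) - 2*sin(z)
(-4*exp(x + z), -3*exp(y + z), -4*exp(x + z) - 3*exp(y + z) - 2*cos(z))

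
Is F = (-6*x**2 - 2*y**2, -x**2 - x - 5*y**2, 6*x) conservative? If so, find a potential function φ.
No, ∇×F = (0, -6, -2*x + 4*y - 1) ≠ 0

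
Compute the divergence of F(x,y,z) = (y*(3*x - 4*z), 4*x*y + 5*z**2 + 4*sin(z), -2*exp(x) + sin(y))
4*x + 3*y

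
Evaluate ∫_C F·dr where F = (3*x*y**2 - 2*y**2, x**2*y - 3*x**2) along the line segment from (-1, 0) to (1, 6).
-12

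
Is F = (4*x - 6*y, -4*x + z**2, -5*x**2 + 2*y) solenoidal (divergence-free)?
No, ∇·F = 4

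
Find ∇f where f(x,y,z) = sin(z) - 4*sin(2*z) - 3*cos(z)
(0, 0, 3*sin(z) + cos(z) - 8*cos(2*z))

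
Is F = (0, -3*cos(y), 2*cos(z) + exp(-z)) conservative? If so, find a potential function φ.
Yes, F is conservative. φ = -3*sin(y) + 2*sin(z) - exp(-z)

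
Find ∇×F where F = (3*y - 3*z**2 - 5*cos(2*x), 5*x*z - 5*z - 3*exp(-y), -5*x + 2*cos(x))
(5 - 5*x, -6*z + 2*sin(x) + 5, 5*z - 3)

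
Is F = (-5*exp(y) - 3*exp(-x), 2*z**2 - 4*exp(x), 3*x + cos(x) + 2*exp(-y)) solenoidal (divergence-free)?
No, ∇·F = 3*exp(-x)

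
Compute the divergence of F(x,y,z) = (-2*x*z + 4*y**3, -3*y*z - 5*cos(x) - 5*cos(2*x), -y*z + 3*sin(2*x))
-y - 5*z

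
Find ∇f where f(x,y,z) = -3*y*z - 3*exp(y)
(0, -3*z - 3*exp(y), -3*y)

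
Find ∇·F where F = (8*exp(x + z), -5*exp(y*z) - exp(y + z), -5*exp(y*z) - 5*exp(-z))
((-5*y*exp(y*z) - 5*z*exp(y*z) + 8*exp(x + z) - exp(y + z))*exp(z) + 5)*exp(-z)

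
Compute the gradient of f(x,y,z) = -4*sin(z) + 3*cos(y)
(0, -3*sin(y), -4*cos(z))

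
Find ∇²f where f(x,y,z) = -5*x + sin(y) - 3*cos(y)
-sin(y) + 3*cos(y)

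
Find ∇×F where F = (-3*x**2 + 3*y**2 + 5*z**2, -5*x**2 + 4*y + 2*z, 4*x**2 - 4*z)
(-2, -8*x + 10*z, -10*x - 6*y)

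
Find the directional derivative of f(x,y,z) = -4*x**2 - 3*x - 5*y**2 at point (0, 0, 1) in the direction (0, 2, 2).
0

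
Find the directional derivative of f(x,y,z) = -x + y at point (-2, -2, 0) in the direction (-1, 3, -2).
2*sqrt(14)/7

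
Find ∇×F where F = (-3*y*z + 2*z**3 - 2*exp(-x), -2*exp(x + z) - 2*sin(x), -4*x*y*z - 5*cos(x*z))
(-4*x*z + 2*exp(x + z), 4*y*z - 3*y + 6*z**2 - 5*z*sin(x*z), 3*z - 2*exp(x + z) - 2*cos(x))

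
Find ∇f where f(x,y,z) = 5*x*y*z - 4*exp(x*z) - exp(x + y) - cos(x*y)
(5*y*z + y*sin(x*y) - 4*z*exp(x*z) - exp(x + y), 5*x*z + x*sin(x*y) - exp(x + y), x*(5*y - 4*exp(x*z)))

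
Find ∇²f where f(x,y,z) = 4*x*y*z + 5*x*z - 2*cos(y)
2*cos(y)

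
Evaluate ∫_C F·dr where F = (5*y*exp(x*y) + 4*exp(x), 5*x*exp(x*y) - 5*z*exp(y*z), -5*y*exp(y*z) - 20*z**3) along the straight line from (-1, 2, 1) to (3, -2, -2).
-5*exp(4) - 75 - 4*exp(-1) - 5*exp(-2) + 5*exp(-6) + 5*exp(2) + 4*exp(3)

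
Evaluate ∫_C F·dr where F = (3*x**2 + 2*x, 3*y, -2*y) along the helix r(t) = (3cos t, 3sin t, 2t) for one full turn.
0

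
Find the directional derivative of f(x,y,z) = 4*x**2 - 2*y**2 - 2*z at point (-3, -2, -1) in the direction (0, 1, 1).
3*sqrt(2)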